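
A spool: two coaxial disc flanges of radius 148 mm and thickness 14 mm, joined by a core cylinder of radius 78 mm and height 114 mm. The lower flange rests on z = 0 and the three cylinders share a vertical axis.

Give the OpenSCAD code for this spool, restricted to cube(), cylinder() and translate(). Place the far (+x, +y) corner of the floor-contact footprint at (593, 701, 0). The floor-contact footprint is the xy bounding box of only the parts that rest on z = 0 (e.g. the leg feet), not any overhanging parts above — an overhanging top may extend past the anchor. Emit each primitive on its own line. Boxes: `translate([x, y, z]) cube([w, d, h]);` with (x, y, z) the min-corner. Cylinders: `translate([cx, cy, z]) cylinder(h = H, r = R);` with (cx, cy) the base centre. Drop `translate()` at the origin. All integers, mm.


translate([445, 553, 0]) cylinder(h = 14, r = 148);
translate([445, 553, 14]) cylinder(h = 114, r = 78);
translate([445, 553, 128]) cylinder(h = 14, r = 148);


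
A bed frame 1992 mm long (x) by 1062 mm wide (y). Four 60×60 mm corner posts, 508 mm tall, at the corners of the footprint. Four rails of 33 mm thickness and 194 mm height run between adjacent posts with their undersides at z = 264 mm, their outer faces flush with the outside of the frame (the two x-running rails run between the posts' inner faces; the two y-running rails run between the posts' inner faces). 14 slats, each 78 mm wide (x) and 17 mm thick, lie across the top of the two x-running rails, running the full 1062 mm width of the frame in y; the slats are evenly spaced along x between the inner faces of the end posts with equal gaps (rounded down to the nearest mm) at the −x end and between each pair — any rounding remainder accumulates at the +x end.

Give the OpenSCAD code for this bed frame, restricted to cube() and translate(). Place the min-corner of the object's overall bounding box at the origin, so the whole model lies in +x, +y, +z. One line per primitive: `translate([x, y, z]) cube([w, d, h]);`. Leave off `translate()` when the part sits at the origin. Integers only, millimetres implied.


cube([60, 60, 508]);
translate([0, 1002, 0]) cube([60, 60, 508]);
translate([1932, 0, 0]) cube([60, 60, 508]);
translate([1932, 1002, 0]) cube([60, 60, 508]);
translate([60, 0, 264]) cube([1872, 33, 194]);
translate([60, 1029, 264]) cube([1872, 33, 194]);
translate([0, 60, 264]) cube([33, 942, 194]);
translate([1959, 60, 264]) cube([33, 942, 194]);
translate([112, 0, 458]) cube([78, 1062, 17]);
translate([242, 0, 458]) cube([78, 1062, 17]);
translate([372, 0, 458]) cube([78, 1062, 17]);
translate([502, 0, 458]) cube([78, 1062, 17]);
translate([632, 0, 458]) cube([78, 1062, 17]);
translate([762, 0, 458]) cube([78, 1062, 17]);
translate([892, 0, 458]) cube([78, 1062, 17]);
translate([1022, 0, 458]) cube([78, 1062, 17]);
translate([1152, 0, 458]) cube([78, 1062, 17]);
translate([1282, 0, 458]) cube([78, 1062, 17]);
translate([1412, 0, 458]) cube([78, 1062, 17]);
translate([1542, 0, 458]) cube([78, 1062, 17]);
translate([1672, 0, 458]) cube([78, 1062, 17]);
translate([1802, 0, 458]) cube([78, 1062, 17]);


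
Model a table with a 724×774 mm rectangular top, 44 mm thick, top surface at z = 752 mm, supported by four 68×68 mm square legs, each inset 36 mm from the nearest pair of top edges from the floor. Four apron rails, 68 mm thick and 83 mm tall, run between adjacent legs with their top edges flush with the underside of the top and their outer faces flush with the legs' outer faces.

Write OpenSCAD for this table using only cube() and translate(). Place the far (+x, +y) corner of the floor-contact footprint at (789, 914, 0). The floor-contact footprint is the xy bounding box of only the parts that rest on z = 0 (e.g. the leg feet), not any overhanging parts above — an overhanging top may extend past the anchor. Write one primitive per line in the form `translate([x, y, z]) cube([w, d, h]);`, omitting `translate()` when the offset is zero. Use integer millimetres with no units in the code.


translate([101, 176, 708]) cube([724, 774, 44]);
translate([137, 212, 0]) cube([68, 68, 708]);
translate([721, 212, 0]) cube([68, 68, 708]);
translate([137, 846, 0]) cube([68, 68, 708]);
translate([721, 846, 0]) cube([68, 68, 708]);
translate([205, 212, 625]) cube([516, 68, 83]);
translate([205, 846, 625]) cube([516, 68, 83]);
translate([137, 280, 625]) cube([68, 566, 83]);
translate([721, 280, 625]) cube([68, 566, 83]);


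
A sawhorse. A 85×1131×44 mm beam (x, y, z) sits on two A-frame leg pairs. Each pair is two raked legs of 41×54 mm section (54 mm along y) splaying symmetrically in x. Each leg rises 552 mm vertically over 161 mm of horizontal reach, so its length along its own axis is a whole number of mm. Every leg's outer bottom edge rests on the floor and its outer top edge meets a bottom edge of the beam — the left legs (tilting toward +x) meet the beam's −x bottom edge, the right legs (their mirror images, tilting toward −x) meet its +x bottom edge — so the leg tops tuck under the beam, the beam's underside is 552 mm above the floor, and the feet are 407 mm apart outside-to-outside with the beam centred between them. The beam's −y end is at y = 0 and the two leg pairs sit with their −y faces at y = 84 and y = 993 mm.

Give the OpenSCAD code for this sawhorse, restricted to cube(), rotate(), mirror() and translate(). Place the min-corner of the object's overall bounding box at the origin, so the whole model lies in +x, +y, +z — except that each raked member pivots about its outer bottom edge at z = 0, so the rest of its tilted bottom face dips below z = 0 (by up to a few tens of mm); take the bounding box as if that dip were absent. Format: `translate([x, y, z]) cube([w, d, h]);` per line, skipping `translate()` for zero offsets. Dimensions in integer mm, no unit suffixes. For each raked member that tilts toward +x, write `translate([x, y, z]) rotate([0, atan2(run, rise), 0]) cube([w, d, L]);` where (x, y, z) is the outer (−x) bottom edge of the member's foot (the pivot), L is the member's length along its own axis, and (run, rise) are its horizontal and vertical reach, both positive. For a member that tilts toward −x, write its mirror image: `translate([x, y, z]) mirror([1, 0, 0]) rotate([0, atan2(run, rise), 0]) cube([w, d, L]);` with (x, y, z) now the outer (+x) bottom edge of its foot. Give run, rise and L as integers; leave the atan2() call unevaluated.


translate([161, 0, 552]) cube([85, 1131, 44]);
translate([0, 84, 0]) rotate([0, atan2(161, 552), 0]) cube([41, 54, 575]);
translate([407, 84, 0]) mirror([1, 0, 0]) rotate([0, atan2(161, 552), 0]) cube([41, 54, 575]);
translate([0, 993, 0]) rotate([0, atan2(161, 552), 0]) cube([41, 54, 575]);
translate([407, 993, 0]) mirror([1, 0, 0]) rotate([0, atan2(161, 552), 0]) cube([41, 54, 575]);


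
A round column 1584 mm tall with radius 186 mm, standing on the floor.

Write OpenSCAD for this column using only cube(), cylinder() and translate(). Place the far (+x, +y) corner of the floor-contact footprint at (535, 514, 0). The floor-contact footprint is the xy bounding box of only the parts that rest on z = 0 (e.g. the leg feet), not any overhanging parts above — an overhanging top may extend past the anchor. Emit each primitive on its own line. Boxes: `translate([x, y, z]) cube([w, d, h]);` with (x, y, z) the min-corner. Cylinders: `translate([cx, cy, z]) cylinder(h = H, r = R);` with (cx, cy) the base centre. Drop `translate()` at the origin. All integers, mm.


translate([349, 328, 0]) cylinder(h = 1584, r = 186);


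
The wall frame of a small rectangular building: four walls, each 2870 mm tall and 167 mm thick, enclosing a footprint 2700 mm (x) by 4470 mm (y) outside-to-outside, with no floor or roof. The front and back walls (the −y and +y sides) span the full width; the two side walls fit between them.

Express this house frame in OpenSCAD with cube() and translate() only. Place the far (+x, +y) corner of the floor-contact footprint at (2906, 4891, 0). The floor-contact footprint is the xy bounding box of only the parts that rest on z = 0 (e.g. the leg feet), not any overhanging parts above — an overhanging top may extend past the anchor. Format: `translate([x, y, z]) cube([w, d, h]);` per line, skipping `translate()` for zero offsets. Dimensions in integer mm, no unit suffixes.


translate([206, 421, 0]) cube([2700, 167, 2870]);
translate([206, 4724, 0]) cube([2700, 167, 2870]);
translate([206, 588, 0]) cube([167, 4136, 2870]);
translate([2739, 588, 0]) cube([167, 4136, 2870]);


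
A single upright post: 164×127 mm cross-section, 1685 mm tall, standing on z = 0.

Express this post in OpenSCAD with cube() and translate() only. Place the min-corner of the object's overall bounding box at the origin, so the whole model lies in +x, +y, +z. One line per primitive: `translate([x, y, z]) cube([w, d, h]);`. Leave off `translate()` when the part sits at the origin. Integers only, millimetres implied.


cube([164, 127, 1685]);


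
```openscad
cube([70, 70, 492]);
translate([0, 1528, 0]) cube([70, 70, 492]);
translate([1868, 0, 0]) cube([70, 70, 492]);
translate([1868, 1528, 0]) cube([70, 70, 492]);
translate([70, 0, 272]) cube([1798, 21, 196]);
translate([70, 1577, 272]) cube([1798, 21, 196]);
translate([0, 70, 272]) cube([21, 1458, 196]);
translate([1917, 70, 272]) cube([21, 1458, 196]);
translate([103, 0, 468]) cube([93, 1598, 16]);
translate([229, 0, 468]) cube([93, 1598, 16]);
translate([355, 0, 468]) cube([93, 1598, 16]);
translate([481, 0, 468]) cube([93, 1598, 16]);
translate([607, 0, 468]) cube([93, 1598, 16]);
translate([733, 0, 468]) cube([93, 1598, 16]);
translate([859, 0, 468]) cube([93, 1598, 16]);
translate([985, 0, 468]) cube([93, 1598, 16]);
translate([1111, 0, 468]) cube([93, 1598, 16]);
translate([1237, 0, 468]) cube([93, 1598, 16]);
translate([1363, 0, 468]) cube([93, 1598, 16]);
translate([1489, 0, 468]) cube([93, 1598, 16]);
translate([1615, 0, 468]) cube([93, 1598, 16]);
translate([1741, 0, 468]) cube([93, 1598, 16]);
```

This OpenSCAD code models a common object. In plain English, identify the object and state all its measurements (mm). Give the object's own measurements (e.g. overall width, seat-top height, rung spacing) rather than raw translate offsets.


A bed frame 1938 mm long (x) by 1598 mm wide (y). Four 70×70 mm corner posts, 492 mm tall, at the corners of the footprint. Four rails of 21 mm thickness and 196 mm height run between adjacent posts with their undersides at z = 272 mm, their outer faces flush with the outside of the frame (the two x-running rails run between the posts' inner faces; the two y-running rails run between the posts' inner faces). 14 slats, each 93 mm wide (x) and 16 mm thick, lie across the top of the two x-running rails, running the full 1598 mm width of the frame in y; along x they sit between the end posts with a 33 mm gap after the −x posts and between neighbouring slats, leaving 34 mm before the +x posts.


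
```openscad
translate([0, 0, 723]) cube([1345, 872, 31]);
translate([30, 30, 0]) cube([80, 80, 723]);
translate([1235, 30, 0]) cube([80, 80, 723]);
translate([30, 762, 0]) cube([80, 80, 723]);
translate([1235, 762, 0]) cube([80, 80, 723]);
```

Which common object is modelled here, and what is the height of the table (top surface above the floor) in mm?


A table. The table height is 754 mm.

A 1345×872×31 slab sits at z = 723 on four 80 mm square posts — a table. The top surface is at 723 + 31 = 754 mm.


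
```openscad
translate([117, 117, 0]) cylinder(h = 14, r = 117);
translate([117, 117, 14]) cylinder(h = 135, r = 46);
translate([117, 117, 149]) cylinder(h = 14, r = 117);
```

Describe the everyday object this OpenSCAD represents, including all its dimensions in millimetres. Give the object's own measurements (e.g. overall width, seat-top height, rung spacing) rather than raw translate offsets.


A spool: two coaxial disc flanges of radius 117 mm and thickness 14 mm, joined by a core cylinder of radius 46 mm and height 135 mm. The lower flange rests on z = 0 and the three cylinders share a vertical axis.


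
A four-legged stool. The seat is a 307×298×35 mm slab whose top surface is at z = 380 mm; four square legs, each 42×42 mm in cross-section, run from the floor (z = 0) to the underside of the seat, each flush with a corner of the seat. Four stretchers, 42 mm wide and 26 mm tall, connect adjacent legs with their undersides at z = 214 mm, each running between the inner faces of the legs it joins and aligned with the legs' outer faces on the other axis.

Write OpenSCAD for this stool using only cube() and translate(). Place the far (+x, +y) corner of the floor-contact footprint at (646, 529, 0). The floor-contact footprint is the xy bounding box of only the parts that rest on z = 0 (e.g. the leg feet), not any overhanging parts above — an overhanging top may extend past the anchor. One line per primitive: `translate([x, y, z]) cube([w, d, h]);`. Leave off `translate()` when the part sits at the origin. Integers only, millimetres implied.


// leg_h = 380 - 35 = 345
// stretcher span = 307 - 2*42 = 223
translate([339, 231, 345]) cube([307, 298, 35]);
translate([339, 231, 0]) cube([42, 42, 345]);
translate([604, 231, 0]) cube([42, 42, 345]);
translate([339, 487, 0]) cube([42, 42, 345]);
translate([604, 487, 0]) cube([42, 42, 345]);
translate([381, 231, 214]) cube([223, 42, 26]);
translate([381, 487, 214]) cube([223, 42, 26]);
translate([339, 273, 214]) cube([42, 214, 26]);
translate([604, 273, 214]) cube([42, 214, 26]);


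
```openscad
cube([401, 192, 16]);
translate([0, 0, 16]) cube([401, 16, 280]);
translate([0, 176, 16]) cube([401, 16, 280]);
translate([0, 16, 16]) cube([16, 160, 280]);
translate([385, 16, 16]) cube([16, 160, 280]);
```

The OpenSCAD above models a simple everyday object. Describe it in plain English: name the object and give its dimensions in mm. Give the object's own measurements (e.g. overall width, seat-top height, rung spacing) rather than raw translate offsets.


An open-topped rectangular box: outside dimensions 401×192×296 mm, with a uniform wall and base thickness of 16 mm. The base is a full 401×192 slab on the floor; four walls sit on top of the base. The front and back walls (the −y and +y sides) span the full width; the two side walls fit between them.


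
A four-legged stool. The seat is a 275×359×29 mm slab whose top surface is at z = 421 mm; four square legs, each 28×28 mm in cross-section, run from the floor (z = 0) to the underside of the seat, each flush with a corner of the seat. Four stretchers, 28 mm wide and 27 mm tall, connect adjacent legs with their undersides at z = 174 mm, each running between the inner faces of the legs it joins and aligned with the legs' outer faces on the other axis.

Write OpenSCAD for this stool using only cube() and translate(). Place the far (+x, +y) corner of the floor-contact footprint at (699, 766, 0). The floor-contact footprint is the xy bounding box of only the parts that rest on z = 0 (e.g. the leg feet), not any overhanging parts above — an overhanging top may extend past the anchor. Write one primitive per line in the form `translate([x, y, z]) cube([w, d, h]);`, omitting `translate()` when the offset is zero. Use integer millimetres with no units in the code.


translate([424, 407, 392]) cube([275, 359, 29]);
translate([424, 407, 0]) cube([28, 28, 392]);
translate([671, 407, 0]) cube([28, 28, 392]);
translate([424, 738, 0]) cube([28, 28, 392]);
translate([671, 738, 0]) cube([28, 28, 392]);
translate([452, 407, 174]) cube([219, 28, 27]);
translate([452, 738, 174]) cube([219, 28, 27]);
translate([424, 435, 174]) cube([28, 303, 27]);
translate([671, 435, 174]) cube([28, 303, 27]);


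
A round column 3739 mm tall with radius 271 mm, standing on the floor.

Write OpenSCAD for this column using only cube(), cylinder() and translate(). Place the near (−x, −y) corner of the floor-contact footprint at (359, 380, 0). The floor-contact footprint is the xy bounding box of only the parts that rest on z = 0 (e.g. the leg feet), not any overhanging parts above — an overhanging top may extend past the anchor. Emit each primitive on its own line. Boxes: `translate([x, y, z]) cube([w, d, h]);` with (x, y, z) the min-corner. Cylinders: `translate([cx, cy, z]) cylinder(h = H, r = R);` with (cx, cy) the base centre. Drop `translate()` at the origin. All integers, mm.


translate([630, 651, 0]) cylinder(h = 3739, r = 271);


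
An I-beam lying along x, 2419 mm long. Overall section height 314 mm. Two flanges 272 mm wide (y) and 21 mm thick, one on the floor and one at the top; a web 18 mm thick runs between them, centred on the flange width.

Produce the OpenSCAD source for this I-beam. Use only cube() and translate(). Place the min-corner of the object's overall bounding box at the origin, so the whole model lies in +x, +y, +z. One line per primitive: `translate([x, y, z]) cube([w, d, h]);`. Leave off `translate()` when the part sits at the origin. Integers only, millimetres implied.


cube([2419, 272, 21]);
translate([0, 127, 21]) cube([2419, 18, 272]);
translate([0, 0, 293]) cube([2419, 272, 21]);


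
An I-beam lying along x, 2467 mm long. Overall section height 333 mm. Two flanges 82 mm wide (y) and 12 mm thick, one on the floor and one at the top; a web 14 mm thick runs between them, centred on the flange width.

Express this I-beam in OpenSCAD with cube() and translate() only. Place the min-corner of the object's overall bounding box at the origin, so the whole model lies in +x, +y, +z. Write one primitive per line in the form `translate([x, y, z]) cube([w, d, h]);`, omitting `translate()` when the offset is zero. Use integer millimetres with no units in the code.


cube([2467, 82, 12]);
translate([0, 34, 12]) cube([2467, 14, 309]);
translate([0, 0, 321]) cube([2467, 82, 12]);


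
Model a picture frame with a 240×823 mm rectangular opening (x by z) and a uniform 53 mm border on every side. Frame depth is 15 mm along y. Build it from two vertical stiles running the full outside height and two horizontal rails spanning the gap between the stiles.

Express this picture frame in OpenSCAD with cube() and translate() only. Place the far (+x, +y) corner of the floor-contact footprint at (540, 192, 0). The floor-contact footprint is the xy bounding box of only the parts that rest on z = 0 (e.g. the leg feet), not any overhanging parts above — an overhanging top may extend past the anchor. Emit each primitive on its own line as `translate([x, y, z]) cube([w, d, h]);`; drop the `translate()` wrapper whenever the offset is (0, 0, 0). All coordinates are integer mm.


translate([194, 177, 0]) cube([53, 15, 929]);
translate([487, 177, 0]) cube([53, 15, 929]);
translate([247, 177, 0]) cube([240, 15, 53]);
translate([247, 177, 876]) cube([240, 15, 53]);


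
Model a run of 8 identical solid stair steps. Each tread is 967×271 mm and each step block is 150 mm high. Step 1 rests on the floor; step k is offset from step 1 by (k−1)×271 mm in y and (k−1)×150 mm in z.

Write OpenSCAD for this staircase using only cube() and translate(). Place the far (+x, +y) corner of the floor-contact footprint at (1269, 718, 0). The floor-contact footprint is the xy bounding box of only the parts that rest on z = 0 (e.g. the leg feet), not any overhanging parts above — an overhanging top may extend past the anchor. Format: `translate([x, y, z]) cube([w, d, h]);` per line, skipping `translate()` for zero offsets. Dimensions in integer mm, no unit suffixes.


translate([302, 447, 0]) cube([967, 271, 150]);
translate([302, 718, 150]) cube([967, 271, 150]);
translate([302, 989, 300]) cube([967, 271, 150]);
translate([302, 1260, 450]) cube([967, 271, 150]);
translate([302, 1531, 600]) cube([967, 271, 150]);
translate([302, 1802, 750]) cube([967, 271, 150]);
translate([302, 2073, 900]) cube([967, 271, 150]);
translate([302, 2344, 1050]) cube([967, 271, 150]);


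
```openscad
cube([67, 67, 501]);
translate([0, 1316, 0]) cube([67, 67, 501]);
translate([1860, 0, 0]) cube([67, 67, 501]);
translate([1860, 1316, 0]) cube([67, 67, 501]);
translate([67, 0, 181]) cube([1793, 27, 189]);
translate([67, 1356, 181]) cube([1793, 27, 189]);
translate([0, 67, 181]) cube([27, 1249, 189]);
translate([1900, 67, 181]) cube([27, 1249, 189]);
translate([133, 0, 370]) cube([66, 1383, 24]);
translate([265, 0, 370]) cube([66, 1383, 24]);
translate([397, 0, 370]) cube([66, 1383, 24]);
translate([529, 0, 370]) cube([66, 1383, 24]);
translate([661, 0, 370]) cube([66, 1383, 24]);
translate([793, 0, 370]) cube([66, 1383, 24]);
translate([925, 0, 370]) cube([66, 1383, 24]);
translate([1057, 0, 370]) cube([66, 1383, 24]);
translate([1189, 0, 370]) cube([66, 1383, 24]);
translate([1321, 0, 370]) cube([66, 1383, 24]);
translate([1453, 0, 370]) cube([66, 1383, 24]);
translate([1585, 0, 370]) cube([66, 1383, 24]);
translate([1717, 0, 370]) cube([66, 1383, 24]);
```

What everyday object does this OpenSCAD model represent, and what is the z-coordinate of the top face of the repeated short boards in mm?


A bed frame. The slat-top height is 394 mm.

Four posts, four rails, and a row of slats — a bed frame. Slats sit on the rails at z = 181 + 189 = 370; with slat thickness 24, the top is 394 mm.


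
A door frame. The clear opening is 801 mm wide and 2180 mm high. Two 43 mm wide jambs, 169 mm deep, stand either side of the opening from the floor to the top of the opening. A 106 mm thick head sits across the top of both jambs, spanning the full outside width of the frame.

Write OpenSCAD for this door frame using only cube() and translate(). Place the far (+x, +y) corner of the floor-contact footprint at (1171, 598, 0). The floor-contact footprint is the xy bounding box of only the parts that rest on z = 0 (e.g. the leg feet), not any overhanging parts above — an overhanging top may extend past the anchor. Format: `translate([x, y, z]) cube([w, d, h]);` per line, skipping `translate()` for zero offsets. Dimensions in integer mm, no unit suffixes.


translate([284, 429, 0]) cube([43, 169, 2180]);
translate([1128, 429, 0]) cube([43, 169, 2180]);
translate([284, 429, 2180]) cube([887, 169, 106]);


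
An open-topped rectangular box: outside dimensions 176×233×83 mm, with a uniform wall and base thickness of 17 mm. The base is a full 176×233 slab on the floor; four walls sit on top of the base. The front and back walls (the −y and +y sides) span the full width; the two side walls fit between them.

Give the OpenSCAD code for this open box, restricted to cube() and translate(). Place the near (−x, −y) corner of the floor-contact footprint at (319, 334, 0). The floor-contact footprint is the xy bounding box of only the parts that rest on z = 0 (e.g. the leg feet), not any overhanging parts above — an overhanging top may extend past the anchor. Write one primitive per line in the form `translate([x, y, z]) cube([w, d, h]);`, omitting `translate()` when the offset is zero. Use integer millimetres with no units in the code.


translate([319, 334, 0]) cube([176, 233, 17]);
translate([319, 334, 17]) cube([176, 17, 66]);
translate([319, 550, 17]) cube([176, 17, 66]);
translate([319, 351, 17]) cube([17, 199, 66]);
translate([478, 351, 17]) cube([17, 199, 66]);


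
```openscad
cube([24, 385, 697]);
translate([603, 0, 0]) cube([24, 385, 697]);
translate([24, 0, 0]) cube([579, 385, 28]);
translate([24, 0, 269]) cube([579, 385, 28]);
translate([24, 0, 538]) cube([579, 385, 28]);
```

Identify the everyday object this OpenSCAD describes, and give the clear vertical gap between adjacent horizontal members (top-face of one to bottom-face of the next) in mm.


A bookshelf. The clear shelf gap is 241 mm.

Two tall side panels with 3 horizontal boards between them — a bookshelf. The first two shelf undersides are at z = 0 and z = 269; with shelf thickness 28, the clear gap is 269 − 0 − 28 = 241 mm.


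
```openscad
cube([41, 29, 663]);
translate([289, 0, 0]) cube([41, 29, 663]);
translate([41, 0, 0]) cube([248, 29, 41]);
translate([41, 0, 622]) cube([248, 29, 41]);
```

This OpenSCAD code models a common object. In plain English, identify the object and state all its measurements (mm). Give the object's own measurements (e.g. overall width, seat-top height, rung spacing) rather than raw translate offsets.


A rectangular picture frame lying in the x–z plane (depth along y). The opening is 248 mm wide (x) by 581 mm tall (z), surrounded by a border 41 mm wide on all four sides. The frame is 29 mm deep and is made of two full-height vertical stiles with two horizontal rails fitted between them.


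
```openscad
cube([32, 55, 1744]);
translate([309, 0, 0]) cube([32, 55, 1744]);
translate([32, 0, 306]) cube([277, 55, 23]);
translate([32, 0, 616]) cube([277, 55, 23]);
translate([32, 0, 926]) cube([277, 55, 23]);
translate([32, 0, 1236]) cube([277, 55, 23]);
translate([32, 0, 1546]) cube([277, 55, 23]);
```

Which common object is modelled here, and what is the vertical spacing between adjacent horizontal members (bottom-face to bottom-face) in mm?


A ladder. The rung spacing is 310 mm.

Two tall 32×55 posts with 5 short bars between them — a ladder. Adjacent rungs sit at z = 306 and z = 616, so the spacing is 616 − 306 = 310 mm.


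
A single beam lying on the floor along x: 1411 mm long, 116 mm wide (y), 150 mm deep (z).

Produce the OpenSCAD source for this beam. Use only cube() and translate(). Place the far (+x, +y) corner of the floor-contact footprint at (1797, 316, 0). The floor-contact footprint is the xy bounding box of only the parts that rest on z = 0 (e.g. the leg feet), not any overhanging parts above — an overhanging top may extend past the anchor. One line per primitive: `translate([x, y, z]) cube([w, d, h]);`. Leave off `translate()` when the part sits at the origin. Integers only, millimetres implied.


translate([386, 200, 0]) cube([1411, 116, 150]);


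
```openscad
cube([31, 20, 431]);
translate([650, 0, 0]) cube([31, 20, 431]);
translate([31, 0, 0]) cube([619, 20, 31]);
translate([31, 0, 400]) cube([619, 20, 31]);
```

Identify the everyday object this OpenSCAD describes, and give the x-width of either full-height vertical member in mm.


A picture frame. The border width is 31 mm.

Four thin pieces enclosing a rectangular opening — a picture frame. The two full-height stiles are 431 mm tall; the top rail sits at z = 400 and is 31 mm tall, so the border above the opening is 431 − 400 = 31 mm, matching the stile x-width.


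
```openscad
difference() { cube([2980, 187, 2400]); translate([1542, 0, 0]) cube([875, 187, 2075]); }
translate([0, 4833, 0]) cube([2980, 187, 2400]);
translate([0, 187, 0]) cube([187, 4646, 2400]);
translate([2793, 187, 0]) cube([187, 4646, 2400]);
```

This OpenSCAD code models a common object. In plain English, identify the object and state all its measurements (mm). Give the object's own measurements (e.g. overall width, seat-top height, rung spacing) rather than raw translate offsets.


A single room: four walls, each 2400 mm tall and 187 mm thick, enclosing an outside footprint 2980×5020 mm (x × y), no floor or roof. The front and back walls (−y and +y sides) run the full x-width; the side walls fit between their inner faces. A door opening 875 mm wide and 2075 mm tall is cut through the front wall from the floor up, its −x edge 1542 mm from the wall's −x end.


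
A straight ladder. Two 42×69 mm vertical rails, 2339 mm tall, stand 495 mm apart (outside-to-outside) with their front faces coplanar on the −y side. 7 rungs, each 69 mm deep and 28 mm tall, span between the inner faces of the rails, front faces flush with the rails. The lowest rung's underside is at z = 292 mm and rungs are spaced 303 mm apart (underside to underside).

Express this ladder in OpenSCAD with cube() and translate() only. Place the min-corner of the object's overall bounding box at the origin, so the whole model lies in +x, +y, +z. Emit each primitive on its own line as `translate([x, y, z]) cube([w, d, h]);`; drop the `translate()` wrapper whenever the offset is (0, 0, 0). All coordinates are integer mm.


// rung span = 495 - 2*42 = 411
// rung[k] z = 292 + k*303
cube([42, 69, 2339]);
translate([453, 0, 0]) cube([42, 69, 2339]);
translate([42, 0, 292]) cube([411, 69, 28]);
translate([42, 0, 595]) cube([411, 69, 28]);
translate([42, 0, 898]) cube([411, 69, 28]);
translate([42, 0, 1201]) cube([411, 69, 28]);
translate([42, 0, 1504]) cube([411, 69, 28]);
translate([42, 0, 1807]) cube([411, 69, 28]);
translate([42, 0, 2110]) cube([411, 69, 28]);


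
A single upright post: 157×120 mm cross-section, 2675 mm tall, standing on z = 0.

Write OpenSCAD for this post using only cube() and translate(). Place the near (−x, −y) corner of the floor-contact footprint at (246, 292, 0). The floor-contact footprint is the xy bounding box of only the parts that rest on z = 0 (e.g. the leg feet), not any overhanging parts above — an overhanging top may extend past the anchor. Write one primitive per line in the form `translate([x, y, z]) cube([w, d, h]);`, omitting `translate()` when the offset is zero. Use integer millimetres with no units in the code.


translate([246, 292, 0]) cube([157, 120, 2675]);


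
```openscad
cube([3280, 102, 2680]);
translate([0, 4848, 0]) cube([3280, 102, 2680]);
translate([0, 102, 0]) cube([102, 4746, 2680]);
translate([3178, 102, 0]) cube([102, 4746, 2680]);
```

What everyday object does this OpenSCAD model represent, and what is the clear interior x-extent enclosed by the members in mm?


A house (or room) frame. The interior width is 3076 mm.

Four 2680 mm walls enclosing a rectangle with no floor or roof — a room or house frame. Outside width is 3280 mm and wall thickness is 102 mm, so the interior width is 3280 − 2 × 102 = 3076 mm.


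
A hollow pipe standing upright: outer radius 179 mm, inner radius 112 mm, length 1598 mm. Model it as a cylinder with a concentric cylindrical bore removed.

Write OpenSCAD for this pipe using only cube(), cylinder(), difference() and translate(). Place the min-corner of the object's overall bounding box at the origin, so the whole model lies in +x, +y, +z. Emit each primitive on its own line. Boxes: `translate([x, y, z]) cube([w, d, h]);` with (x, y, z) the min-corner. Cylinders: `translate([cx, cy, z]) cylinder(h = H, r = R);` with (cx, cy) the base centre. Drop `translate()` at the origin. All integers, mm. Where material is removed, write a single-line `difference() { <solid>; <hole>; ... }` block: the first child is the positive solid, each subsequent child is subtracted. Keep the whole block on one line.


difference() { translate([179, 179, 0]) cylinder(h = 1598, r = 179); translate([179, 179, 0]) cylinder(h = 1598, r = 112); }


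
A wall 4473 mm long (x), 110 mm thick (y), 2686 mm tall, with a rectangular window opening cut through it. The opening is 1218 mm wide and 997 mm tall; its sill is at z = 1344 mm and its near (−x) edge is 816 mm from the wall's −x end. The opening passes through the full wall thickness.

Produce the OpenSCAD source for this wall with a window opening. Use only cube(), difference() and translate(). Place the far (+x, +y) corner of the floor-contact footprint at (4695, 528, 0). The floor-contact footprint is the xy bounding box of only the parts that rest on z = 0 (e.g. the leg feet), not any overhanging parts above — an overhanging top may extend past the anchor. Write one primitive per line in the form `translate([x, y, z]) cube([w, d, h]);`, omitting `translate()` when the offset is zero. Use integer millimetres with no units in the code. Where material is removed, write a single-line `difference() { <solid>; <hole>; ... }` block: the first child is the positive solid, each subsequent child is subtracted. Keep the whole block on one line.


difference() { translate([222, 418, 0]) cube([4473, 110, 2686]); translate([1038, 418, 1344]) cube([1218, 110, 997]); }


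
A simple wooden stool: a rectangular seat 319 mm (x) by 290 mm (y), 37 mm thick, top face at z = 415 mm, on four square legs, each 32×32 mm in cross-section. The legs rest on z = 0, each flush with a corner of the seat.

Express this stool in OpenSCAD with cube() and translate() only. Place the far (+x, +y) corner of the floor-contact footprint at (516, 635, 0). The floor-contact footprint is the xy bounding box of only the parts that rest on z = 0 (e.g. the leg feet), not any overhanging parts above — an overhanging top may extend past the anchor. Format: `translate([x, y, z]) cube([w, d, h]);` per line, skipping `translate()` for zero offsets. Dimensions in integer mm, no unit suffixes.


translate([197, 345, 378]) cube([319, 290, 37]);
translate([197, 345, 0]) cube([32, 32, 378]);
translate([484, 345, 0]) cube([32, 32, 378]);
translate([197, 603, 0]) cube([32, 32, 378]);
translate([484, 603, 0]) cube([32, 32, 378]);


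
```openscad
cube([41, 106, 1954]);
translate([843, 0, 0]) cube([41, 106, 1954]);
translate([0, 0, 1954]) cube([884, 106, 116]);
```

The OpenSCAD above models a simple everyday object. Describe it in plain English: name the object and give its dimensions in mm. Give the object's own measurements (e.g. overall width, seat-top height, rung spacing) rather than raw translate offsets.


A door frame. The clear opening is 802 mm wide and 1954 mm high. Two 41 mm wide jambs, 106 mm deep, stand either side of the opening from the floor to the top of the opening. A 116 mm thick head sits across the top of both jambs, spanning the full outside width of the frame.


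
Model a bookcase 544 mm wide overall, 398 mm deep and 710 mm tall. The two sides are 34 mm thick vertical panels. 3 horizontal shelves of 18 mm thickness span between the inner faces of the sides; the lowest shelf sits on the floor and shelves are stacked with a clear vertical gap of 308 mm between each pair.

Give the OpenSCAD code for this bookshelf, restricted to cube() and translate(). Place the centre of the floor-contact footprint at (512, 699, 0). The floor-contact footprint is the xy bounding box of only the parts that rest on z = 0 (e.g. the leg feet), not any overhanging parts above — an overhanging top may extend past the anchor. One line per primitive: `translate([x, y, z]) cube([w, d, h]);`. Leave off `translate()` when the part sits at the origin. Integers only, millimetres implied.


translate([240, 500, 0]) cube([34, 398, 710]);
translate([750, 500, 0]) cube([34, 398, 710]);
translate([274, 500, 0]) cube([476, 398, 18]);
translate([274, 500, 326]) cube([476, 398, 18]);
translate([274, 500, 652]) cube([476, 398, 18]);


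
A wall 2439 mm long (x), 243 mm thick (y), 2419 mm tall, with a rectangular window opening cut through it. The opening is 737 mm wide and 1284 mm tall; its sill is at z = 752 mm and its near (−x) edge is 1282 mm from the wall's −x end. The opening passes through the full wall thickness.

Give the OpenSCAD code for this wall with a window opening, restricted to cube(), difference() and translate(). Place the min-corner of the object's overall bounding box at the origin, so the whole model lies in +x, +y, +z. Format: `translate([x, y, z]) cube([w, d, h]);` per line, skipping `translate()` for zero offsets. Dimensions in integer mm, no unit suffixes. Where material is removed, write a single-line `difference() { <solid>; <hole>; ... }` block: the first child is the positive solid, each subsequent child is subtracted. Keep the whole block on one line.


difference() { cube([2439, 243, 2419]); translate([1282, 0, 752]) cube([737, 243, 1284]); }


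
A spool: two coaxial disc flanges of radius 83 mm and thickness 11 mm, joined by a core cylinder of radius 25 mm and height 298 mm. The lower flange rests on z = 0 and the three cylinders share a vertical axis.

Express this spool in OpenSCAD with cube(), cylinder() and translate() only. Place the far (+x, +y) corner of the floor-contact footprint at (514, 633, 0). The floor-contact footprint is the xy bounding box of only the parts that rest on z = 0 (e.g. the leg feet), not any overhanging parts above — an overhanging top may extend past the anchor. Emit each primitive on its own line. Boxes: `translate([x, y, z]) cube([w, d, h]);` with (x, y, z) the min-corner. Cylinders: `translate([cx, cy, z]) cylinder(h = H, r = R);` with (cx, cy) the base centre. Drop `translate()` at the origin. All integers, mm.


translate([431, 550, 0]) cylinder(h = 11, r = 83);
translate([431, 550, 11]) cylinder(h = 298, r = 25);
translate([431, 550, 309]) cylinder(h = 11, r = 83);


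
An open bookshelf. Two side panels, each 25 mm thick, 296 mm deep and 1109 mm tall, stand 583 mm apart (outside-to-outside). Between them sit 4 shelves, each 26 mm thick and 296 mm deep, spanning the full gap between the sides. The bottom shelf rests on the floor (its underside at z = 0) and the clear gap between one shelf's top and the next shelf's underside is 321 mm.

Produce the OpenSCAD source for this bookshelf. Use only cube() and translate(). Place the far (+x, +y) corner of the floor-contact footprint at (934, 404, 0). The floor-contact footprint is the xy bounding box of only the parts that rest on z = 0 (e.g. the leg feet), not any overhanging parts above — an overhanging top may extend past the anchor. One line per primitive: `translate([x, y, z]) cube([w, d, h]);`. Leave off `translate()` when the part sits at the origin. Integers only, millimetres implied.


translate([351, 108, 0]) cube([25, 296, 1109]);
translate([909, 108, 0]) cube([25, 296, 1109]);
translate([376, 108, 0]) cube([533, 296, 26]);
translate([376, 108, 347]) cube([533, 296, 26]);
translate([376, 108, 694]) cube([533, 296, 26]);
translate([376, 108, 1041]) cube([533, 296, 26]);


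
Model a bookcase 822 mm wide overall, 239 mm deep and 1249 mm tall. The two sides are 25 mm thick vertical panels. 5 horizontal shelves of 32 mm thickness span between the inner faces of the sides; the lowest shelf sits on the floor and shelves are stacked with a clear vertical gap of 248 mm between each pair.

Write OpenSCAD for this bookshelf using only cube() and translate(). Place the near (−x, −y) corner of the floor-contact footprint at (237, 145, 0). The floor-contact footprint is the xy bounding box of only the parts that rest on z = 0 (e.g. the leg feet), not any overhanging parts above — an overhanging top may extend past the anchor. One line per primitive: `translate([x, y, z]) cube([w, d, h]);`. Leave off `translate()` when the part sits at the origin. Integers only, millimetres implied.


translate([237, 145, 0]) cube([25, 239, 1249]);
translate([1034, 145, 0]) cube([25, 239, 1249]);
translate([262, 145, 0]) cube([772, 239, 32]);
translate([262, 145, 280]) cube([772, 239, 32]);
translate([262, 145, 560]) cube([772, 239, 32]);
translate([262, 145, 840]) cube([772, 239, 32]);
translate([262, 145, 1120]) cube([772, 239, 32]);


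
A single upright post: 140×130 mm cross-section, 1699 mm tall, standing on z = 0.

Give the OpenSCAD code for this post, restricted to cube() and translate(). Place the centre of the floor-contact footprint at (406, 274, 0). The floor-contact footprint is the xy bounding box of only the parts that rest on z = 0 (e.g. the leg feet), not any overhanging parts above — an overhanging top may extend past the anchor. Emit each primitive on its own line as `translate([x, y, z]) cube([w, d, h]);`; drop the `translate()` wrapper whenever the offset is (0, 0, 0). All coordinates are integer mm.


translate([336, 209, 0]) cube([140, 130, 1699]);


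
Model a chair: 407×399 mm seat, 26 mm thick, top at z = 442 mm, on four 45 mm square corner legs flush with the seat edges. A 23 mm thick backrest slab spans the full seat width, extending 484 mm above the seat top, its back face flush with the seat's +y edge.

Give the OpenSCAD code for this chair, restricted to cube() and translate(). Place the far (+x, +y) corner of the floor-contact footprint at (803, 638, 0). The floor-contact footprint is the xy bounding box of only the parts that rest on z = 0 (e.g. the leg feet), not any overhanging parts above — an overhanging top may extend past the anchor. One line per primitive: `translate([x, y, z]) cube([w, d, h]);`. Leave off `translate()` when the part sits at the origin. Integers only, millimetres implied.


translate([396, 239, 416]) cube([407, 399, 26]);
translate([396, 239, 0]) cube([45, 45, 416]);
translate([758, 239, 0]) cube([45, 45, 416]);
translate([396, 593, 0]) cube([45, 45, 416]);
translate([758, 593, 0]) cube([45, 45, 416]);
translate([396, 615, 442]) cube([407, 23, 484]);
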